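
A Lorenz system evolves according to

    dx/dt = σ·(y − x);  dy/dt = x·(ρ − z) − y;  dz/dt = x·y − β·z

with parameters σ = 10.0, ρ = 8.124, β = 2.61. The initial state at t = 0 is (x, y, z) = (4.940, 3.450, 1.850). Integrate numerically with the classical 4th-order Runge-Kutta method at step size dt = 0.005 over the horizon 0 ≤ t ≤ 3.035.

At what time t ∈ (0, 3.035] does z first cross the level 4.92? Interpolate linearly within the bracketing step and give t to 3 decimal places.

t = 0.173

t=0.000: state=(4.940, 3.450, 1.850)
step 1 (dt=0.005): k1=(-14.900, 27.544, 12.215), k2=(-13.839, 27.091, 12.344), k3=(-13.877, 27.107, 12.347), k4=(-12.851, 26.672, 12.474); state += dt/6·(k1+2k2+2k3+k4)
t=0.005: state=(4.871, 3.586, 1.912)
t=0.010: state=(4.811, 3.717, 1.975)
t=0.015: state=(4.761, 3.844, 2.039)
continuing one RK4 step at a time; state shown every 20 steps (Δt=0.1):
t=0.100: state=(4.843, 5.613, 3.354)
t=0.170: state=(5.538, 6.644, 4.847)
next step: t=0.175: state=(5.593, 6.700, 4.968) — z has crossed 4.92
linear interpolation between t=0.170 (4.84654) and t=0.175 (4.96818) → t≈0.173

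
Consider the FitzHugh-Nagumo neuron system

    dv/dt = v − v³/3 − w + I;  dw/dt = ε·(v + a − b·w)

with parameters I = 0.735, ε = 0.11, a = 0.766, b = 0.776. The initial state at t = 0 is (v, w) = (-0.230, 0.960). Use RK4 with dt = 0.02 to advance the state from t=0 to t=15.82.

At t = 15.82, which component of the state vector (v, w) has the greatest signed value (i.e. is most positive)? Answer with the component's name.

largest component: v

t=0.000: state=(-0.230, 0.960)
step 1 (dt=0.02): k1=(-0.451, -0.023), k2=(-0.455, -0.023), k3=(-0.455, -0.023), k4=(-0.459, -0.024); state += dt/6·(k1+2k2+2k3+k4)
t=0.020: state=(-0.239, 0.960)
t=0.040: state=(-0.248, 0.959)
t=0.060: state=(-0.258, 0.959)
continuing one RK4 step at a time; state shown every 50 steps (Δt=1):
t=1.000: state=(-0.892, 0.906)
t=2.000: state=(-1.549, 0.779)
t=3.000: state=(-1.677, 0.623)
t=4.000: state=(-1.629, 0.478)
t=5.000: state=(-1.553, 0.352)
t=6.000: state=(-1.472, 0.244)
t=7.000: state=(-1.389, 0.154)
t=8.000: state=(-1.302, 0.080)
t=9.000: state=(-1.211, 0.022)
t=10.000: state=(-1.113, -0.021)
t=11.000: state=(-1.003, -0.051)
t=12.000: state=(-0.871, -0.065)
t=13.000: state=(-0.694, -0.061)
t=14.000: state=(-0.410, -0.035)
t=15.000: state=(0.180, 0.033)
t=15.820: state=(1.118, 0.152)
compare at T: v=1.118, w=0.152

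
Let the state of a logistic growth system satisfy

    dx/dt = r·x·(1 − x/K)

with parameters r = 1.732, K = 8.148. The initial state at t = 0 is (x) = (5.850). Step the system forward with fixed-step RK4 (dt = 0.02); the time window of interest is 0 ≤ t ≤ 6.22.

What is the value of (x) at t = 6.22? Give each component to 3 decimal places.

t=0.000: state=(5.850)
step 1 (dt=0.02): k1=(2.858), k2=(2.836), k3=(2.836), k4=(2.814); state += dt/6·(k1+2k2+2k3+k4)
t=0.020: state=(5.907)
t=0.040: state=(5.963)
t=0.060: state=(6.018)
continuing one RK4 step at a time; state shown every 25 steps (Δt=0.5):
t=0.500: state=(6.993)
t=1.000: state=(7.619)
t=1.500: state=(7.917)
t=2.000: state=(8.049)
t=2.500: state=(8.106)
t=3.000: state=(8.130)
t=3.500: state=(8.141)
t=4.000: state=(8.145)
t=4.500: state=(8.147)
t=5.000: state=(8.147)
t=5.500: state=(8.148)
t=6.000: state=(8.148)
t=6.220: state=(8.148)

(x) = (8.148)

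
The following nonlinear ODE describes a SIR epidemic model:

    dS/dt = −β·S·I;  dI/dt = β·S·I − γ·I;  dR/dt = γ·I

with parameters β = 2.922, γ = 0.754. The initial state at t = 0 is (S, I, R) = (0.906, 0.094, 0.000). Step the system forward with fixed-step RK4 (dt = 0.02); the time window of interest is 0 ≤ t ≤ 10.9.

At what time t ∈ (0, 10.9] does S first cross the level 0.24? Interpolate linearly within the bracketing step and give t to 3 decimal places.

t = 1.588

t=0.000: state=(0.906, 0.094, 0.000)
step 1 (dt=0.02): k1=(-0.249, 0.178, 0.071), k2=(-0.253, 0.181, 0.072), k3=(-0.253, 0.181, 0.072), k4=(-0.257, 0.183, 0.074); state += dt/6·(k1+2k2+2k3+k4)
t=0.020: state=(0.901, 0.098, 0.001)
t=0.040: state=(0.896, 0.101, 0.003)
t=0.060: state=(0.890, 0.105, 0.005)
continuing one RK4 step at a time; state shown every 25 steps (Δt=0.5):
t=0.500: state=(0.728, 0.216, 0.056)
t=1.000: state=(0.477, 0.357, 0.165)
t=1.500: state=(0.267, 0.418, 0.315)
t=1.580: state=(0.242, 0.417, 0.340)
next step: t=1.600: state=(0.236, 0.417, 0.347) — S has crossed 0.24
linear interpolation between t=1.580 (0.24233) and t=1.600 (0.23649) → t≈1.588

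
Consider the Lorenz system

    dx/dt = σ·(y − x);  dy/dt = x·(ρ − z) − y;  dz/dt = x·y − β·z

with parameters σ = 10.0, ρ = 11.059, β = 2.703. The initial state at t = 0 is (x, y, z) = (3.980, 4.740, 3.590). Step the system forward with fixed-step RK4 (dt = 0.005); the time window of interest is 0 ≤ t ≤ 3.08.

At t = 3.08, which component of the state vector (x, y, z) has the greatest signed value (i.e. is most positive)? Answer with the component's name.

largest component: z

t=0.000: state=(3.980, 4.740, 3.590)
step 1 (dt=0.005): k1=(7.600, 24.987, 9.161), k2=(8.035, 24.974, 9.439), k3=(8.023, 24.980, 9.443), k4=(8.448, 24.972, 9.726); state += dt/6·(k1+2k2+2k3+k4)
t=0.005: state=(4.020, 4.865, 3.637)
t=0.010: state=(4.064, 4.990, 3.687)
t=0.015: state=(4.113, 5.115, 3.740)
continuing one RK4 step at a time; state shown every 20 steps (Δt=0.1):
t=0.100: state=(5.382, 7.237, 5.216)
t=0.200: state=(7.310, 9.065, 8.672)
t=0.300: state=(8.310, 8.307, 12.866)
t=0.400: state=(7.233, 5.293, 14.551)
t=0.500: state=(5.079, 3.012, 13.263)
t=0.600: state=(3.436, 2.265, 11.046)
t=0.700: state=(2.698, 2.344, 9.021)
t=0.800: state=(2.637, 2.836, 7.475)
t=0.900: state=(3.053, 3.674, 6.508)
t=1.000: state=(3.870, 4.877, 6.265)
t=1.100: state=(5.033, 6.314, 6.989)
t=1.200: state=(6.296, 7.439, 8.825)
t=1.300: state=(7.072, 7.370, 11.204)
t=1.400: state=(6.794, 5.983, 12.686)
t=1.500: state=(5.682, 4.422, 12.503)
t=1.600: state=(4.530, 3.570, 11.280)
t=1.700: state=(3.840, 3.424, 9.854)
t=1.800: state=(3.676, 3.745, 8.678)
t=1.900: state=(3.943, 4.392, 7.971)
t=2.000: state=(4.538, 5.258, 7.879)
t=2.100: state=(5.321, 6.126, 8.496)
t=2.200: state=(6.040, 6.612, 9.707)
t=2.300: state=(6.356, 6.379, 10.998)
t=2.400: state=(6.086, 5.562, 11.675)
t=2.500: state=(5.429, 4.710, 11.486)
t=2.600: state=(4.773, 4.223, 10.732)
t=2.700: state=(4.381, 4.157, 9.844)
t=2.800: state=(4.322, 4.420, 9.131)
t=2.900: state=(4.553, 4.902, 8.774)
t=3.000: state=(4.982, 5.466, 8.868)
t=3.080: state=(5.373, 5.846, 9.261)
compare at T: x=5.373, y=5.846, z=9.261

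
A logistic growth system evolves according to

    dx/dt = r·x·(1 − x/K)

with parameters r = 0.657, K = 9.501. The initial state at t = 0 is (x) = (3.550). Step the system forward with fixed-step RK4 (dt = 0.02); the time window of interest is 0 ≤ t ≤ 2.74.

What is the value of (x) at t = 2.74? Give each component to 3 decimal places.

t=0.000: state=(3.550)
step 1 (dt=0.02): k1=(1.461), k2=(1.463), k3=(1.463), k4=(1.466); state += dt/6·(k1+2k2+2k3+k4)
t=0.020: state=(3.579)
t=0.040: state=(3.609)
t=0.060: state=(3.638)
continuing one RK4 step at a time; state shown every 5 steps (Δt=0.1):
t=0.100: state=(3.697)
t=0.200: state=(3.847)
t=0.300: state=(3.998)
t=0.400: state=(4.151)
t=0.500: state=(4.305)
t=0.600: state=(4.460)
t=0.700: state=(4.616)
t=0.800: state=(4.772)
t=0.900: state=(4.928)
t=1.000: state=(5.083)
t=1.100: state=(5.238)
t=1.200: state=(5.392)
t=1.300: state=(5.545)
t=1.400: state=(5.695)
t=1.500: state=(5.844)
t=1.600: state=(5.991)
t=1.700: state=(6.135)
t=1.800: state=(6.276)
t=1.900: state=(6.415)
t=2.000: state=(6.550)
t=2.100: state=(6.682)
t=2.200: state=(6.811)
t=2.300: state=(6.935)
t=2.400: state=(7.057)
t=2.500: state=(7.174)
t=2.600: state=(7.288)
t=2.700: state=(7.397)
t=2.740: state=(7.440)

(x) = (7.440)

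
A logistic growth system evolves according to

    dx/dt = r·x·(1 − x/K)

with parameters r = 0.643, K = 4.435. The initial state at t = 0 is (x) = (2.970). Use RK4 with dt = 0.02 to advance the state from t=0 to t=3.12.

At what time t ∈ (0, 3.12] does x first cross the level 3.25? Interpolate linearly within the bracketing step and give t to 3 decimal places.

t = 0.470

t=0.000: state=(2.970)
step 1 (dt=0.02): k1=(0.631), k2=(0.629), k3=(0.629), k4=(0.628); state += dt/6·(k1+2k2+2k3+k4)
t=0.020: state=(2.983)
t=0.040: state=(2.995)
t=0.060: state=(3.008)
continuing one RK4 step at a time; state shown every 10 steps (Δt=0.2):
t=0.200: state=(3.093)
t=0.400: state=(3.211)
t=0.460: state=(3.244)
next step: t=0.480: state=(3.256) — x has crossed 3.25
linear interpolation between t=0.460 (3.24441) and t=0.480 (3.25558) → t≈0.470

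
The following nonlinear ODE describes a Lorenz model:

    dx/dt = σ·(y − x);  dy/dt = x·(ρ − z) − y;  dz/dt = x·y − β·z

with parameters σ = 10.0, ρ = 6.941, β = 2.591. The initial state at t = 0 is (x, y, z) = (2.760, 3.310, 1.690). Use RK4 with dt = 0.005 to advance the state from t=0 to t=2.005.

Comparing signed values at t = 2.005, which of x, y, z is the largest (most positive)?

largest component: z

t=0.000: state=(2.760, 3.310, 1.690)
step 1 (dt=0.005): k1=(5.500, 11.183, 4.757), k2=(5.642, 11.194, 4.849), k3=(5.639, 11.195, 4.850), k4=(5.778, 11.207, 4.943); state += dt/6·(k1+2k2+2k3+k4)
t=0.005: state=(2.788, 3.366, 1.714)
t=0.010: state=(2.818, 3.422, 1.739)
t=0.015: state=(2.849, 3.478, 1.766)
continuing one RK4 step at a time; state shown every 20 steps (Δt=0.1):
t=0.100: state=(3.527, 4.456, 2.387)
t=0.200: state=(4.525, 5.542, 3.644)
t=0.300: state=(5.432, 6.154, 5.437)
t=0.400: state=(5.831, 5.860, 7.249)
t=0.500: state=(5.484, 4.803, 8.286)
t=0.600: state=(4.621, 3.664, 8.268)
t=0.700: state=(3.716, 2.914, 7.564)
t=0.800: state=(3.068, 2.581, 6.639)
t=0.900: state=(2.733, 2.540, 5.766)
t=1.000: state=(2.659, 2.693, 5.064)
t=1.100: state=(2.783, 2.988, 4.586)
t=1.200: state=(3.057, 3.395, 4.360)
t=1.300: state=(3.443, 3.869, 4.408)
t=1.400: state=(3.886, 4.333, 4.735)
t=1.500: state=(4.304, 4.675, 5.295)
t=1.600: state=(4.594, 4.786, 5.959)
t=1.700: state=(4.670, 4.628, 6.535)
t=1.800: state=(4.522, 4.284, 6.854)
t=1.900: state=(4.229, 3.900, 6.864)
t=2.000: state=(3.903, 3.598, 6.632)
t=2.005: state=(3.888, 3.586, 6.616)
compare at T: x=3.888, y=3.586, z=6.616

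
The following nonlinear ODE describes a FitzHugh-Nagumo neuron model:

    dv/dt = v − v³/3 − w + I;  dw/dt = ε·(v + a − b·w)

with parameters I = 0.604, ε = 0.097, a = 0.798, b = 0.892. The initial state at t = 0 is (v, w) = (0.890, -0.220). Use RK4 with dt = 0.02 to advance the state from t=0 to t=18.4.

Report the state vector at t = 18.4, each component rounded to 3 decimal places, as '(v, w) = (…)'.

t=0.000: state=(0.890, -0.220)
step 1 (dt=0.02): k1=(1.479, 0.183), k2=(1.480, 0.184), k3=(1.480, 0.184), k4=(1.481, 0.185); state += dt/6·(k1+2k2+2k3+k4)
t=0.020: state=(0.920, -0.216)
t=0.040: state=(0.949, -0.213)
t=0.060: state=(0.979, -0.209)
continuing one RK4 step at a time; state shown every 50 steps (Δt=1):
t=1.000: state=(1.866, 0.012)
t=2.000: state=(1.908, 0.263)
t=3.000: state=(1.826, 0.489)
t=4.000: state=(1.736, 0.688)
t=5.000: state=(1.643, 0.862)
t=6.000: state=(1.548, 1.013)
t=7.000: state=(1.448, 1.142)
t=8.000: state=(1.342, 1.251)
t=9.000: state=(1.225, 1.341)
t=10.000: state=(1.089, 1.412)
t=11.000: state=(0.919, 1.462)
t=12.000: state=(0.671, 1.490)
t=13.000: state=(0.213, 1.484)
t=14.000: state=(-0.858, 1.411)
t=15.000: state=(-1.864, 1.231)
t=16.000: state=(-1.930, 1.024)
t=17.000: state=(-1.867, 0.837)
t=18.000: state=(-1.797, 0.671)
t=18.400: state=(-1.769, 0.611)

(v, w) = (-1.769, 0.611)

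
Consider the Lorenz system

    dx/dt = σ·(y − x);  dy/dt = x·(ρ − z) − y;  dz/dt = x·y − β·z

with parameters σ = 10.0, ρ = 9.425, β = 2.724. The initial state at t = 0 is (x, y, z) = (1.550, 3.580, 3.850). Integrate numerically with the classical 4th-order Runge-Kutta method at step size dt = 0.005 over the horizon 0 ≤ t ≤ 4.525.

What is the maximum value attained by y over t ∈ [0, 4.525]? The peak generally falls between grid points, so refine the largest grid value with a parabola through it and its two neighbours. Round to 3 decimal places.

max y = 7.592

t=0.000: state=(1.550, 3.580, 3.850)
step 1 (dt=0.005): k1=(20.300, 5.061, -4.938), k2=(19.919, 5.351, -4.703), k3=(19.936, 5.344, -4.707), k4=(19.570, 5.629, -4.473); state += dt/6·(k1+2k2+2k3+k4)
t=0.005: state=(1.650, 3.607, 3.826)
t=0.010: state=(1.746, 3.636, 3.805)
t=0.015: state=(1.839, 3.668, 3.786)
continuing one RK4 step at a time; state shown every 40 steps (Δt=0.2):
t=0.200: state=(4.564, 6.029, 4.708)
t=0.400: state=(6.965, 7.421, 9.478)
t=0.600: state=(5.578, 4.169, 11.359)
t=0.800: state=(3.392, 2.811, 8.703)
t=1.000: state=(3.153, 3.415, 6.511)
t=1.200: state=(4.211, 4.952, 6.162)
t=1.400: state=(5.675, 6.214, 8.081)
t=1.600: state=(5.736, 5.260, 10.012)
t=1.800: state=(4.487, 3.927, 9.294)
t=2.000: state=(3.910, 3.900, 7.790)
t=2.200: state=(4.324, 4.698, 7.220)
t=2.400: state=(5.129, 5.471, 7.997)
t=2.600: state=(5.372, 5.245, 9.120)
t=2.800: state=(4.819, 4.490, 9.087)
t=3.000: state=(4.367, 4.280, 8.286)
t=3.200: state=(4.477, 4.649, 7.815)
t=3.400: state=(4.898, 5.098, 8.097)
t=3.600: state=(5.106, 5.091, 8.699)
t=3.800: state=(4.885, 4.717, 8.828)
t=4.000: state=(4.604, 4.522, 8.452)
t=4.200: state=(4.598, 4.667, 8.132)
t=4.400: state=(4.806, 4.918, 8.206)
t=4.525: state=(4.920, 4.983, 8.399)
largest grid value and its neighbours: y(0.350)=7.58883, y(0.355)=7.59202, y(0.360)=7.59083
parabola through these three points peaks at t≈0.356 with y≈7.59213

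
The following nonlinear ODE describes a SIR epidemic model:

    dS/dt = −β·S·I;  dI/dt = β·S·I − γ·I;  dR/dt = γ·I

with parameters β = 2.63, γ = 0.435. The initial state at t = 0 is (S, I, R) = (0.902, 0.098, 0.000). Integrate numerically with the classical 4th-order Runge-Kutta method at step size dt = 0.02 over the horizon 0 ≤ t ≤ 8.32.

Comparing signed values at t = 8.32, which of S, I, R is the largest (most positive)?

t=0.000: state=(0.902, 0.098, 0.000)
step 1 (dt=0.02): k1=(-0.232, 0.190, 0.043), k2=(-0.236, 0.193, 0.043), k3=(-0.236, 0.193, 0.043), k4=(-0.240, 0.196, 0.044); state += dt/6·(k1+2k2+2k3+k4)
t=0.020: state=(0.897, 0.102, 0.001)
t=0.040: state=(0.892, 0.106, 0.002)
t=0.060: state=(0.887, 0.110, 0.003)
continuing one RK4 step at a time; state shown every 25 steps (Δt=0.5):
t=0.500: state=(0.732, 0.234, 0.035)
t=1.000: state=(0.477, 0.418, 0.105)
t=1.500: state=(0.251, 0.537, 0.211)
t=2.000: state=(0.122, 0.547, 0.331)
t=2.500: state=(0.061, 0.494, 0.445)
t=3.000: state=(0.034, 0.422, 0.545)
t=3.500: state=(0.020, 0.351, 0.629)
t=4.000: state=(0.013, 0.289, 0.698)
t=4.500: state=(0.009, 0.236, 0.755)
t=5.000: state=(0.007, 0.192, 0.801)
t=5.500: state=(0.006, 0.156, 0.839)
t=6.000: state=(0.005, 0.126, 0.869)
t=6.500: state=(0.004, 0.102, 0.894)
t=7.000: state=(0.004, 0.082, 0.914)
t=7.500: state=(0.003, 0.067, 0.930)
t=8.000: state=(0.003, 0.054, 0.943)
t=8.320: state=(0.003, 0.047, 0.950)
compare at T: S=0.003, I=0.047, R=0.950

largest component: R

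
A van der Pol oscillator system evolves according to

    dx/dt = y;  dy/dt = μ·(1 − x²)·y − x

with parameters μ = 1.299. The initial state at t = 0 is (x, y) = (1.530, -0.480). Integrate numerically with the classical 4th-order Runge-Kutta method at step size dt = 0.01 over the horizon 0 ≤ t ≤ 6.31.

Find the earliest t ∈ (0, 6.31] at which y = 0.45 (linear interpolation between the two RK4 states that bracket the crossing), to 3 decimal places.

t=0.000: state=(1.530, -0.480)
step 1 (dt=0.01): k1=(-0.480, -0.694), k2=(-0.483, -0.690), k3=(-0.483, -0.690), k4=(-0.487, -0.686); state += dt/6·(k1+2k2+2k3+k4)
t=0.010: state=(1.525, -0.487)
t=0.020: state=(1.520, -0.494)
t=0.030: state=(1.515, -0.500)
continuing one RK4 step at a time; state shown every 25 steps (Δt=0.25):
t=0.250: state=(1.390, -0.639)
t=0.500: state=(1.210, -0.803)
t=0.750: state=(0.984, -1.018)
t=1.000: state=(0.692, -1.339)
t=1.250: state=(0.299, -1.845)
t=1.500: state=(-0.248, -2.547)
t=1.750: state=(-0.952, -2.947)
t=2.000: state=(-1.606, -2.052)
t=2.250: state=(-1.938, -0.674)
t=2.500: state=(-2.001, 0.059)
t=2.750: state=(-1.946, 0.344)
t=2.940: state=(-1.870, 0.446)
next step: t=2.950: state=(-1.865, 0.451) — y has crossed 0.45
linear interpolation between t=2.940 (0.44635) and t=2.950 (0.45053) → t≈2.949

t = 2.949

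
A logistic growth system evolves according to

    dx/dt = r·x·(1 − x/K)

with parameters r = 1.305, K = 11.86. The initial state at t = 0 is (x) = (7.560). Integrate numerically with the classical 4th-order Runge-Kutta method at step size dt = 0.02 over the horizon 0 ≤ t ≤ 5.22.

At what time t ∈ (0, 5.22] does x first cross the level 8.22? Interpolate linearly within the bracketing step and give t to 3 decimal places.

t=0.000: state=(7.560)
step 1 (dt=0.02): k1=(3.577), k2=(3.564), k3=(3.564), k4=(3.551); state += dt/6·(k1+2k2+2k3+k4)
t=0.020: state=(7.631)
t=0.040: state=(7.702)
t=0.060: state=(7.772)
t=0.180: state=(8.181)
next step: t=0.200: state=(8.247) — x has crossed 8.22
linear interpolation between t=0.180 (8.18096) and t=0.200 (8.24686) → t≈0.192

t = 0.192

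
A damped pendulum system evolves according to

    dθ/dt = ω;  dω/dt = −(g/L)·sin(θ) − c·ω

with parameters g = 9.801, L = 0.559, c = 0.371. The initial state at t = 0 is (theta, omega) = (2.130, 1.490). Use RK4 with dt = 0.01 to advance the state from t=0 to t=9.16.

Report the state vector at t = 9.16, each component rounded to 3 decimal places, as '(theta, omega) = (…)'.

(theta, omega) = (-0.338, 0.578)

t=0.000: state=(2.130, 1.490)
step 1 (dt=0.01): k1=(1.490, -15.415), k2=(1.413, -15.317), k3=(1.413, -15.321), k4=(1.337, -15.225); state += dt/6·(k1+2k2+2k3+k4)
t=0.010: state=(2.144, 1.337)
t=0.020: state=(2.157, 1.185)
t=0.030: state=(2.168, 1.036)
continuing one RK4 step at a time; state shown every 50 steps (Δt=0.5):
t=0.500: state=(1.039, -5.926)
t=1.000: state=(-1.639, -1.847)
t=1.500: state=(-0.472, 5.752)
t=2.000: state=(1.431, -0.047)
t=2.500: state=(-0.297, -4.824)
t=3.000: state=(-1.004, 2.452)
t=3.500: state=(0.842, 2.306)
t=4.000: state=(0.263, -3.748)
t=4.500: state=(-0.861, 0.636)
t=5.000: state=(0.431, 2.595)
t=5.500: state=(0.380, -2.549)
t=6.000: state=(-0.650, -0.120)
t=6.500: state=(0.220, 2.228)
t=7.000: state=(0.356, -1.738)
t=7.500: state=(-0.479, -0.367)
t=8.000: state=(0.117, 1.771)
t=8.500: state=(0.296, -1.215)
t=9.000: state=(-0.354, -0.402)
t=9.160: state=(-0.338, 0.578)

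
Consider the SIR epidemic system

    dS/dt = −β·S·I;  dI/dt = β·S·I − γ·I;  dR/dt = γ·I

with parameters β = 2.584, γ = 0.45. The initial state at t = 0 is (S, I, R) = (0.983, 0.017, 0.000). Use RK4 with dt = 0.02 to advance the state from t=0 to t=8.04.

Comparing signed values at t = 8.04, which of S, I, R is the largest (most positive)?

t=0.000: state=(0.983, 0.017, 0.000)
step 1 (dt=0.02): k1=(-0.043, 0.036, 0.008), k2=(-0.044, 0.036, 0.008), k3=(-0.044, 0.036, 0.008), k4=(-0.045, 0.037, 0.008); state += dt/6·(k1+2k2+2k3+k4)
t=0.020: state=(0.982, 0.018, 0.000)
t=0.040: state=(0.981, 0.018, 0.000)
t=0.060: state=(0.980, 0.019, 0.000)
continuing one RK4 step at a time; state shown every 25 steps (Δt=0.5):
t=0.500: state=(0.946, 0.047, 0.007)
t=1.000: state=(0.853, 0.122, 0.025)
t=1.500: state=(0.670, 0.263, 0.067)
t=2.000: state=(0.427, 0.428, 0.145)
t=2.500: state=(0.230, 0.517, 0.253)
t=3.000: state=(0.117, 0.512, 0.370)
t=3.500: state=(0.062, 0.457, 0.480)
t=4.000: state=(0.036, 0.389, 0.575)
t=4.500: state=(0.023, 0.322, 0.655)
t=5.000: state=(0.016, 0.263, 0.721)
t=5.500: state=(0.012, 0.214, 0.774)
t=6.000: state=(0.009, 0.173, 0.818)
t=6.500: state=(0.007, 0.140, 0.853)
t=7.000: state=(0.006, 0.113, 0.881)
t=7.500: state=(0.005, 0.091, 0.904)
t=8.000: state=(0.005, 0.073, 0.922)
t=8.040: state=(0.005, 0.072, 0.924)
compare at T: S=0.005, I=0.072, R=0.924

largest component: R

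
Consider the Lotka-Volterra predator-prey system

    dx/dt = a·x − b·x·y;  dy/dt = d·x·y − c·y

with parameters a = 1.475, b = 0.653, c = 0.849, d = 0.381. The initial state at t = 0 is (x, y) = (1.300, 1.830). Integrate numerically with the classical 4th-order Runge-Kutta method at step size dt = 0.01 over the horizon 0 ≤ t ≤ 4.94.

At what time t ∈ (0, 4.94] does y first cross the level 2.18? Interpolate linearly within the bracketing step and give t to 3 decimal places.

t=0.000: state=(1.300, 1.830)
step 1 (dt=0.01): k1=(0.364, -0.647), k2=(0.367, -0.645), k3=(0.367, -0.645), k4=(0.371, -0.642); state += dt/6·(k1+2k2+2k3+k4)
t=0.010: state=(1.304, 1.824)
t=0.020: state=(1.307, 1.817)
t=0.030: state=(1.311, 1.811)
continuing one RK4 step at a time; state shown every 20 steps (Δt=0.2):
t=0.200: state=(1.386, 1.710)
t=0.400: state=(1.499, 1.611)
t=0.600: state=(1.640, 1.531)
t=0.800: state=(1.811, 1.474)
t=1.000: state=(2.012, 1.438)
t=1.200: state=(2.241, 1.427)
t=1.400: state=(2.497, 1.442)
t=1.600: state=(2.771, 1.487)
t=1.800: state=(3.050, 1.567)
t=2.000: state=(3.314, 1.685)
t=2.200: state=(3.537, 1.847)
t=2.400: state=(3.684, 2.053)
t=2.500: state=(3.720, 2.172)
next step: t=2.510: state=(3.722, 2.184) — y has crossed 2.18
linear interpolation between t=2.500 (2.17150) and t=2.510 (2.18389) → t≈2.507

t = 2.507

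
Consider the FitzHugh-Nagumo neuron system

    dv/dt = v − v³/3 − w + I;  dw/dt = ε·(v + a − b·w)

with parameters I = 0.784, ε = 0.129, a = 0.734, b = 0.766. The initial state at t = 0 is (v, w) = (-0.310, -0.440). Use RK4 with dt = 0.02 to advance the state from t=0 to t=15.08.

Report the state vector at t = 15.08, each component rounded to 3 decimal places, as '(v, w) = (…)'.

t=0.000: state=(-0.310, -0.440)
step 1 (dt=0.02): k1=(0.924, 0.098), k2=(0.931, 0.099), k3=(0.931, 0.099), k4=(0.939, 0.100); state += dt/6·(k1+2k2+2k3+k4)
t=0.020: state=(-0.291, -0.438)
t=0.040: state=(-0.272, -0.436)
t=0.060: state=(-0.253, -0.434)
continuing one RK4 step at a time; state shown every 25 steps (Δt=0.5):
t=0.500: state=(0.266, -0.375)
t=1.000: state=(1.085, -0.269)
t=1.500: state=(1.759, -0.118)
t=2.000: state=(1.975, 0.053)
t=2.500: state=(1.984, 0.222)
t=3.000: state=(1.942, 0.381)
t=3.500: state=(1.891, 0.530)
t=4.000: state=(1.836, 0.668)
t=4.500: state=(1.780, 0.795)
t=5.000: state=(1.724, 0.914)
t=5.500: state=(1.667, 1.022)
t=6.000: state=(1.609, 1.122)
t=6.500: state=(1.549, 1.214)
t=7.000: state=(1.488, 1.297)
t=7.500: state=(1.425, 1.372)
t=8.000: state=(1.360, 1.440)
t=8.500: state=(1.291, 1.500)
t=9.000: state=(1.217, 1.553)
t=9.500: state=(1.137, 1.598)
t=10.000: state=(1.049, 1.636)
t=10.500: state=(0.947, 1.667)
t=11.000: state=(0.827, 1.688)
t=11.500: state=(0.677, 1.701)
t=12.000: state=(0.474, 1.701)
t=12.500: state=(0.180, 1.687)
t=13.000: state=(-0.279, 1.649)
t=13.500: state=(-0.948, 1.578)
t=14.000: state=(-1.585, 1.467)
t=14.500: state=(-1.865, 1.332)
t=15.000: state=(-1.912, 1.195)
t=15.080: state=(-1.911, 1.173)

(v, w) = (-1.911, 1.173)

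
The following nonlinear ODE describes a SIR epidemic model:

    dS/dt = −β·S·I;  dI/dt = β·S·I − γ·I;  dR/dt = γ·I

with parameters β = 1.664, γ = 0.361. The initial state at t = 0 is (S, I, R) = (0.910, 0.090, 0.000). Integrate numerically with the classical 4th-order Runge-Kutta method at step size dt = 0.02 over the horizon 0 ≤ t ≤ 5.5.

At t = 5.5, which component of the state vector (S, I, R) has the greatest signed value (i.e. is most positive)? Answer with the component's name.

t=0.000: state=(0.910, 0.090, 0.000)
step 1 (dt=0.02): k1=(-0.136, 0.104, 0.032), k2=(-0.138, 0.105, 0.033), k3=(-0.138, 0.105, 0.033), k4=(-0.139, 0.106, 0.033); state += dt/6·(k1+2k2+2k3+k4)
t=0.020: state=(0.907, 0.092, 0.001)
t=0.040: state=(0.904, 0.094, 0.001)
t=0.060: state=(0.902, 0.096, 0.002)
continuing one RK4 step at a time; state shown every 10 steps (Δt=0.2):
t=0.200: state=(0.880, 0.113, 0.007)
t=0.400: state=(0.844, 0.140, 0.016)
t=0.600: state=(0.801, 0.171, 0.028)
t=0.800: state=(0.753, 0.206, 0.041)
t=1.000: state=(0.698, 0.244, 0.057)
t=1.200: state=(0.640, 0.284, 0.076)
t=1.400: state=(0.578, 0.323, 0.098)
t=1.600: state=(0.516, 0.361, 0.123)
t=1.800: state=(0.455, 0.395, 0.150)
t=2.000: state=(0.397, 0.423, 0.180)
t=2.200: state=(0.343, 0.445, 0.211)
t=2.400: state=(0.295, 0.461, 0.244)
t=2.600: state=(0.253, 0.469, 0.278)
t=2.800: state=(0.216, 0.472, 0.312)
t=3.000: state=(0.185, 0.469, 0.346)
t=3.200: state=(0.158, 0.462, 0.379)
t=3.400: state=(0.136, 0.452, 0.412)
t=3.600: state=(0.117, 0.438, 0.445)
t=3.800: state=(0.102, 0.423, 0.476)
t=4.000: state=(0.088, 0.406, 0.506)
t=4.200: state=(0.078, 0.388, 0.534)
t=4.400: state=(0.068, 0.370, 0.562)
t=4.600: state=(0.061, 0.352, 0.588)
t=4.800: state=(0.054, 0.333, 0.612)
t=5.000: state=(0.049, 0.316, 0.636)
t=5.200: state=(0.044, 0.298, 0.658)
t=5.400: state=(0.040, 0.281, 0.679)
t=5.500: state=(0.038, 0.273, 0.689)
compare at T: S=0.038, I=0.273, R=0.689

largest component: R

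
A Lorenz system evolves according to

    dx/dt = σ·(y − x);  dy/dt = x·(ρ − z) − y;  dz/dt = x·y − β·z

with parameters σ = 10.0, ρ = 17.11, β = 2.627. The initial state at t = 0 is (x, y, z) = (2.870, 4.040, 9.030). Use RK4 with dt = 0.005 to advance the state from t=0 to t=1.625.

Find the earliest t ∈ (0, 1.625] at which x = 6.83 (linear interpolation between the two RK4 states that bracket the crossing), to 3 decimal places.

t = 0.193

t=0.000: state=(2.870, 4.040, 9.030)
step 1 (dt=0.005): k1=(11.700, 19.150, -12.127), k2=(11.886, 19.426, -11.790), k3=(11.888, 19.427, -11.789), k4=(12.077, 19.705, -11.447); state += dt/6·(k1+2k2+2k3+k4)
t=0.005: state=(2.929, 4.137, 8.971)
t=0.010: state=(2.991, 4.237, 8.916)
t=0.015: state=(3.054, 4.340, 8.864)
continuing one RK4 step at a time; state shown every 20 steps (Δt=0.1):
t=0.100: state=(4.470, 6.553, 8.649)
t=0.190: state=(6.750, 9.666, 10.524)
next step: t=0.195: state=(6.897, 9.839, 10.718) — x has crossed 6.83
linear interpolation between t=0.190 (6.75035) and t=0.195 (6.89681) → t≈0.193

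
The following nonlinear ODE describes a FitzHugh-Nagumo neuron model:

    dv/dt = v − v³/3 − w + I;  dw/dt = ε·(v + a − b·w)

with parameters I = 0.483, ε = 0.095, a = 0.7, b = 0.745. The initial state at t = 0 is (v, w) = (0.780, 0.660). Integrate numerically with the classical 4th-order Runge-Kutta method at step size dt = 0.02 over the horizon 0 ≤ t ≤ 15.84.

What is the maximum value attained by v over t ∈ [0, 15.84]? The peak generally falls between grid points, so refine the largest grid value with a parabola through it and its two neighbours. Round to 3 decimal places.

max v = 1.409

t=0.000: state=(0.780, 0.660)
step 1 (dt=0.02): k1=(0.445, 0.094), k2=(0.446, 0.094), k3=(0.446, 0.094), k4=(0.446, 0.095); state += dt/6·(k1+2k2+2k3+k4)
t=0.020: state=(0.789, 0.662)
t=0.040: state=(0.798, 0.664)
t=0.060: state=(0.807, 0.666)
continuing one RK4 step at a time; state shown every 50 steps (Δt=1):
t=1.000: state=(1.202, 0.771)
t=2.000: state=(1.396, 0.904)
t=3.000: state=(1.390, 1.035)
t=4.000: state=(1.306, 1.152)
t=5.000: state=(1.184, 1.252)
t=6.000: state=(1.025, 1.332)
t=7.000: state=(0.801, 1.390)
t=8.000: state=(0.417, 1.417)
t=9.000: state=(-0.467, 1.388)
t=10.000: state=(-1.766, 1.248)
t=11.000: state=(-1.973, 1.051)
t=12.000: state=(-1.922, 0.864)
t=13.000: state=(-1.857, 0.696)
t=14.000: state=(-1.792, 0.545)
t=15.000: state=(-1.728, 0.411)
t=15.840: state=(-1.674, 0.310)
largest grid value and its neighbours: v(2.400)=1.40910, v(2.420)=1.40911, v(2.440)=1.40907
parabola through these three points peaks at t≈2.415 with v≈1.40912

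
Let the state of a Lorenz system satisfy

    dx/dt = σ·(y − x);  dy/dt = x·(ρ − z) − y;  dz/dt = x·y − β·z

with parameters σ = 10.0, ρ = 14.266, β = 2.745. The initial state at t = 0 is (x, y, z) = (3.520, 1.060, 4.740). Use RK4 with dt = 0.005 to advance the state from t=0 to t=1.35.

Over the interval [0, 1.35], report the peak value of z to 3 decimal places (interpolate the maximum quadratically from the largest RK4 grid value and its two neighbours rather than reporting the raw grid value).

t=0.000: state=(3.520, 1.060, 4.740)
step 1 (dt=0.005): k1=(-24.600, 32.472, -9.280), k2=(-23.173, 31.885, -9.001), k3=(-23.224, 31.918, -9.004), k4=(-21.843, 31.359, -8.736); state += dt/6·(k1+2k2+2k3+k4)
t=0.005: state=(3.404, 1.220, 4.695)
t=0.010: state=(3.301, 1.374, 4.653)
t=0.015: state=(3.211, 1.523, 4.613)
continuing one RK4 step at a time; state shown every 10 steps (Δt=0.05):
t=0.050: state=(2.865, 2.479, 4.391)
t=0.100: state=(2.985, 3.756, 4.250)
t=0.150: state=(3.579, 5.155, 4.385)
t=0.200: state=(4.541, 6.798, 4.957)
t=0.250: state=(5.821, 8.663, 6.201)
t=0.300: state=(7.337, 10.488, 8.375)
t=0.350: state=(8.866, 11.684, 11.558)
t=0.400: state=(9.988, 11.485, 15.276)
t=0.450: state=(10.222, 9.587, 18.385)
t=0.500: state=(9.372, 6.718, 19.795)
t=0.550: state=(7.745, 4.100, 19.405)
t=0.600: state=(5.918, 2.409, 17.931)
t=0.650: state=(4.341, 1.598, 16.095)
t=0.700: state=(3.195, 1.347, 14.281)
t=0.750: state=(2.470, 1.390, 12.626)
t=0.800: state=(2.083, 1.583, 11.162)
t=0.850: state=(1.945, 1.871, 9.891)
t=0.900: state=(1.993, 2.251, 8.810)
t=0.950: state=(2.195, 2.743, 7.923)
t=1.000: state=(2.541, 3.381, 7.245)
t=1.050: state=(3.040, 4.202, 6.810)
t=1.100: state=(3.710, 5.235, 6.680)
t=1.150: state=(4.570, 6.486, 6.959)
t=1.200: state=(5.620, 7.887, 7.784)
t=1.250: state=(6.808, 9.247, 9.291)
t=1.300: state=(7.992, 10.201, 11.499)
t=1.350: state=(8.916, 10.296, 14.129)
largest grid value and its neighbours: z(0.505)=19.82914, z(0.510)=19.84478, z(0.515)=19.84289
parabola through these three points peaks at t≈0.512 with z≈19.84613

max z = 19.846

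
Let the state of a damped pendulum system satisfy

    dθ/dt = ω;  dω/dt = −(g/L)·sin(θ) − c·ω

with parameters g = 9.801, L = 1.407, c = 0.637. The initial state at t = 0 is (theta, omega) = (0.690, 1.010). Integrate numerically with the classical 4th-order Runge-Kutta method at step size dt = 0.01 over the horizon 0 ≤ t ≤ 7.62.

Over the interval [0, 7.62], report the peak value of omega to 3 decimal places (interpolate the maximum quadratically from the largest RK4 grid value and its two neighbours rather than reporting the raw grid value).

t=0.000: state=(0.690, 1.010)
step 1 (dt=0.01): k1=(1.010, -5.077), k2=(0.985, -5.088), k3=(0.985, -5.088), k4=(0.959, -5.098); state += dt/6·(k1+2k2+2k3+k4)
t=0.010: state=(0.700, 0.959)
t=0.020: state=(0.709, 0.908)
t=0.030: state=(0.718, 0.857)
continuing one RK4 step at a time; state shown every 25 steps (Δt=0.25):
t=0.250: state=(0.783, -0.252)
t=0.500: state=(0.586, -1.254)
t=0.750: state=(0.204, -1.690)
t=1.000: state=(-0.200, -1.427)
t=1.250: state=(-0.468, -0.661)
t=1.500: state=(-0.521, 0.227)
t=1.750: state=(-0.372, 0.905)
t=2.000: state=(-0.104, 1.153)
t=2.250: state=(0.164, 0.922)
t=2.500: state=(0.330, 0.372)
t=2.750: state=(0.345, -0.235)
t=3.000: state=(0.227, -0.666)
t=3.250: state=(0.039, -0.781)
t=3.500: state=(-0.137, -0.577)
t=3.750: state=(-0.233, -0.181)
t=4.000: state=(-0.226, 0.226)
t=4.250: state=(-0.133, 0.487)
t=4.500: state=(-0.002, 0.522)
t=4.750: state=(0.110, 0.349)
t=5.000: state=(0.164, 0.068)
t=5.250: state=(0.146, -0.199)
t=5.500: state=(0.074, -0.349)
t=5.750: state=(-0.016, -0.343)
t=6.000: state=(-0.086, -0.204)
t=6.250: state=(-0.113, -0.007)
t=6.500: state=(-0.092, 0.164)
t=6.750: state=(-0.038, 0.246)
t=7.000: state=(0.022, 0.221)
t=7.250: state=(0.065, 0.114)
t=7.500: state=(0.077, -0.022)
t=7.620: state=(0.070, -0.080)
largest grid value and its neighbours: omega(1.990)=1.15277, omega(2.000)=1.15308, omega(2.010)=1.15260
parabola through these three points peaks at t≈1.999 with omega≈1.15309

max omega = 1.153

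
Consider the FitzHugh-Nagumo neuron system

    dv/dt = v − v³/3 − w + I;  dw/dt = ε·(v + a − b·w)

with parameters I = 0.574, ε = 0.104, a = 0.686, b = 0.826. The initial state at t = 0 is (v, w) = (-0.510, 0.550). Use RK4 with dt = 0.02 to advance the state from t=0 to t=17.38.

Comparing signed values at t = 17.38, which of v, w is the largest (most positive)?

t=0.000: state=(-0.510, 0.550)
step 1 (dt=0.02): k1=(-0.442, -0.029), k2=(-0.445, -0.029), k3=(-0.445, -0.029), k4=(-0.448, -0.030); state += dt/6·(k1+2k2+2k3+k4)
t=0.020: state=(-0.519, 0.549)
t=0.040: state=(-0.528, 0.549)
t=0.060: state=(-0.537, 0.548)
continuing one RK4 step at a time; state shown every 50 steps (Δt=1):
t=1.000: state=(-1.062, 0.496)
t=2.000: state=(-1.481, 0.393)
t=3.000: state=(-1.562, 0.275)
t=4.000: state=(-1.522, 0.167)
t=5.000: state=(-1.455, 0.073)
t=6.000: state=(-1.380, -0.006)
t=7.000: state=(-1.303, -0.070)
t=8.000: state=(-1.222, -0.122)
t=9.000: state=(-1.137, -0.161)
t=10.000: state=(-1.045, -0.188)
t=11.000: state=(-0.939, -0.203)
t=12.000: state=(-0.811, -0.206)
t=13.000: state=(-0.634, -0.193)
t=14.000: state=(-0.338, -0.158)
t=15.000: state=(0.299, -0.083)
t=16.000: state=(1.433, 0.079)
t=17.000: state=(1.833, 0.312)
t=17.380: state=(1.831, 0.400)
compare at T: v=1.831, w=0.400

largest component: v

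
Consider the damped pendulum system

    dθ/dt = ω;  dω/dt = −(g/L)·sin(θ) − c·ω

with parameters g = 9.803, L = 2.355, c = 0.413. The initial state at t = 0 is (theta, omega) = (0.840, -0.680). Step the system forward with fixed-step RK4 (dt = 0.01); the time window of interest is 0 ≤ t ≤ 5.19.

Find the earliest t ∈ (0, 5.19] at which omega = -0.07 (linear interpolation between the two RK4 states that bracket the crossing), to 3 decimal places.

t=0.000: state=(0.840, -0.680)
step 1 (dt=0.01): k1=(-0.680, -2.819), k2=(-0.694, -2.804), k3=(-0.694, -2.803), k4=(-0.708, -2.788); state += dt/6·(k1+2k2+2k3+k4)
t=0.010: state=(0.833, -0.708)
t=0.020: state=(0.826, -0.736)
t=0.030: state=(0.818, -0.763)
continuing one RK4 step at a time; state shown every 20 steps (Δt=0.2):
t=0.200: state=(0.652, -1.172)
t=0.400: state=(0.384, -1.476)
t=0.600: state=(0.078, -1.540)
t=0.800: state=(-0.216, -1.359)
t=1.000: state=(-0.453, -0.984)
t=1.200: state=(-0.602, -0.498)
t=1.360: state=(-0.649, -0.086)
next step: t=1.370: state=(-0.649, -0.061) — omega has crossed -0.07
linear interpolation between t=1.360 (-0.08603) and t=1.370 (-0.06057) → t≈1.366

t = 1.366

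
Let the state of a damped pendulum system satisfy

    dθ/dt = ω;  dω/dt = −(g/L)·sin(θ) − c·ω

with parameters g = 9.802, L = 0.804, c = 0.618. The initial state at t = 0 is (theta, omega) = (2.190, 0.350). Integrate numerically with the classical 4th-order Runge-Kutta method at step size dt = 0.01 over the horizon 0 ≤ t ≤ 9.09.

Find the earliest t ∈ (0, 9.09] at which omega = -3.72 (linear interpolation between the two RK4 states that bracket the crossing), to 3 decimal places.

t = 0.412

t=0.000: state=(2.190, 0.350)
step 1 (dt=0.01): k1=(0.350, -10.144), k2=(0.299, -10.101), k3=(0.299, -10.103), k4=(0.249, -10.061); state += dt/6·(k1+2k2+2k3+k4)
t=0.010: state=(2.193, 0.249)
t=0.020: state=(2.195, 0.149)
t=0.030: state=(2.196, 0.049)
t=0.410: state=(1.508, -3.702)
next step: t=0.420: state=(1.471, -3.801) — omega has crossed -3.72
linear interpolation between t=0.410 (-3.70226) and t=0.420 (-3.80058) → t≈0.412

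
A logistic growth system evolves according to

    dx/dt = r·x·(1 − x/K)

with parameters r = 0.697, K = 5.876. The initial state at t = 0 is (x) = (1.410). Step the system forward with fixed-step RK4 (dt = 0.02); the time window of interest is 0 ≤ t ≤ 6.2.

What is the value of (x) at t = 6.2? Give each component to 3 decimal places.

t=0.000: state=(1.410)
step 1 (dt=0.02): k1=(0.747), k2=(0.750), k3=(0.750), k4=(0.752); state += dt/6·(k1+2k2+2k3+k4)
t=0.020: state=(1.425)
t=0.040: state=(1.440)
t=0.060: state=(1.455)
continuing one RK4 step at a time; state shown every 25 steps (Δt=0.5):
t=0.500: state=(1.816)
t=1.000: state=(2.280)
t=1.500: state=(2.780)
t=2.000: state=(3.290)
t=2.500: state=(3.780)
t=3.000: state=(4.223)
t=3.500: state=(4.604)
t=4.000: state=(4.917)
t=4.500: state=(5.165)
t=5.000: state=(5.356)
t=5.500: state=(5.499)
t=6.000: state=(5.605)
t=6.200: state=(5.639)

(x) = (5.639)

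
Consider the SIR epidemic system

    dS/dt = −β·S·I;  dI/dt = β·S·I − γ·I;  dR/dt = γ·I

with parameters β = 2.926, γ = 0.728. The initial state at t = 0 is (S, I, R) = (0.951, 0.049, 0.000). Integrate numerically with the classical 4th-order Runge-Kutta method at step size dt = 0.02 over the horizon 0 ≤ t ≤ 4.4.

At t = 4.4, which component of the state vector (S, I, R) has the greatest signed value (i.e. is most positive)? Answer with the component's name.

largest component: R

t=0.000: state=(0.951, 0.049, 0.000)
step 1 (dt=0.02): k1=(-0.136, 0.101, 0.036), k2=(-0.139, 0.103, 0.036), k3=(-0.139, 0.103, 0.036), k4=(-0.142, 0.104, 0.037); state += dt/6·(k1+2k2+2k3+k4)
t=0.020: state=(0.948, 0.051, 0.001)
t=0.040: state=(0.945, 0.053, 0.001)
t=0.060: state=(0.942, 0.055, 0.002)
continuing one RK4 step at a time; state shown every 10 steps (Δt=0.2):
t=0.200: state=(0.918, 0.073, 0.009)
t=0.400: state=(0.871, 0.107, 0.022)
t=0.600: state=(0.808, 0.151, 0.040)
t=0.800: state=(0.729, 0.205, 0.066)
t=1.000: state=(0.635, 0.264, 0.100)
t=1.200: state=(0.535, 0.322, 0.143)
t=1.400: state=(0.436, 0.370, 0.194)
t=1.600: state=(0.348, 0.402, 0.250)
t=1.800: state=(0.274, 0.416, 0.310)
t=2.000: state=(0.214, 0.415, 0.371)
t=2.200: state=(0.169, 0.401, 0.430)
t=2.400: state=(0.134, 0.379, 0.487)
t=2.600: state=(0.108, 0.351, 0.540)
t=2.800: state=(0.089, 0.322, 0.589)
t=3.000: state=(0.074, 0.292, 0.634)
t=3.200: state=(0.063, 0.263, 0.674)
t=3.400: state=(0.055, 0.235, 0.710)
t=3.600: state=(0.048, 0.209, 0.743)
t=3.800: state=(0.043, 0.186, 0.771)
t=4.000: state=(0.039, 0.164, 0.797)
t=4.200: state=(0.035, 0.145, 0.819)
t=4.400: state=(0.033, 0.128, 0.839)
compare at T: S=0.033, I=0.128, R=0.839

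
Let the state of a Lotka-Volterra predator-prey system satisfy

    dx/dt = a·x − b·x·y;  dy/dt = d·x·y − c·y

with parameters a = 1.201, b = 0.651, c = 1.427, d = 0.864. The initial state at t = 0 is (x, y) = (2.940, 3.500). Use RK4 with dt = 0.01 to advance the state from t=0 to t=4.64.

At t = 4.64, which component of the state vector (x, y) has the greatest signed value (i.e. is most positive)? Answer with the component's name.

largest component: x

t=0.000: state=(2.940, 3.500)
step 1 (dt=0.01): k1=(-3.168, 3.896), k2=(-3.188, 3.870), k3=(-3.188, 3.869), k4=(-3.207, 3.842); state += dt/6·(k1+2k2+2k3+k4)
t=0.010: state=(2.908, 3.539)
t=0.020: state=(2.876, 3.577)
t=0.030: state=(2.843, 3.614)
continuing one RK4 step at a time; state shown every 20 steps (Δt=0.2):
t=0.200: state=(2.267, 4.128)
t=0.400: state=(1.652, 4.345)
t=0.600: state=(1.203, 4.169)
t=0.800: state=(0.911, 3.755)
t=1.000: state=(0.734, 3.249)
t=1.200: state=(0.632, 2.746)
t=1.400: state=(0.579, 2.291)
t=1.600: state=(0.561, 1.900)
t=1.800: state=(0.570, 1.574)
t=2.000: state=(0.601, 1.309)
t=2.200: state=(0.653, 1.096)
t=2.400: state=(0.729, 0.928)
t=2.600: state=(0.828, 0.798)
t=2.800: state=(0.956, 0.699)
t=3.000: state=(1.115, 0.628)
t=3.200: state=(1.310, 0.582)
t=3.400: state=(1.547, 0.560)
t=3.600: state=(1.829, 0.563)
t=3.800: state=(2.157, 0.597)
t=4.000: state=(2.527, 0.672)
t=4.200: state=(2.920, 0.809)
t=4.400: state=(3.296, 1.041)
t=4.600: state=(3.577, 1.420)
t=4.640: state=(3.613, 1.519)
compare at T: x=3.613, y=1.519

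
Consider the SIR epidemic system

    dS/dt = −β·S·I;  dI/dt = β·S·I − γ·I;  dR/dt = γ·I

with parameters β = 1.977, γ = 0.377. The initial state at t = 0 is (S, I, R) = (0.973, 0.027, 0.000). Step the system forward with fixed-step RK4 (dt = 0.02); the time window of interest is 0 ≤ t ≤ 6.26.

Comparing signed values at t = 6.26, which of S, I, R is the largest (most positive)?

largest component: R

t=0.000: state=(0.973, 0.027, 0.000)
step 1 (dt=0.02): k1=(-0.052, 0.042, 0.010), k2=(-0.053, 0.042, 0.010), k3=(-0.053, 0.042, 0.010), k4=(-0.054, 0.043, 0.010); state += dt/6·(k1+2k2+2k3+k4)
t=0.020: state=(0.972, 0.028, 0.000)
t=0.040: state=(0.971, 0.029, 0.000)
t=0.060: state=(0.970, 0.030, 0.001)
continuing one RK4 step at a time; state shown every 25 steps (Δt=0.5):
t=0.500: state=(0.935, 0.058, 0.008)
t=1.000: state=(0.860, 0.116, 0.023)
t=1.500: state=(0.734, 0.213, 0.054)
t=2.000: state=(0.560, 0.334, 0.105)
t=2.500: state=(0.381, 0.440, 0.179)
t=3.000: state=(0.239, 0.493, 0.268)
t=3.500: state=(0.146, 0.492, 0.361)
t=4.000: state=(0.091, 0.457, 0.451)
t=4.500: state=(0.059, 0.408, 0.533)
t=5.000: state=(0.041, 0.354, 0.605)
t=5.500: state=(0.029, 0.304, 0.667)
t=6.000: state=(0.022, 0.258, 0.720)
t=6.260: state=(0.020, 0.236, 0.744)
compare at T: S=0.020, I=0.236, R=0.744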